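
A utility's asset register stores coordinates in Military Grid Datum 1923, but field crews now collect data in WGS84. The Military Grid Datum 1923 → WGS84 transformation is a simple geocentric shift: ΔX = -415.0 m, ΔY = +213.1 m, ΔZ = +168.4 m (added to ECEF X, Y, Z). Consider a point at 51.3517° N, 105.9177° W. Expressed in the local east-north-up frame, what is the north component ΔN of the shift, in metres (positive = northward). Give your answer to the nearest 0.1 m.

ΔN = 176.3 m

The local north axis is (−sin φ cos λ, −sin φ sin λ, cos φ), giving ΔN = -88.890 + 160.048 + 105.172 = 176.33 m.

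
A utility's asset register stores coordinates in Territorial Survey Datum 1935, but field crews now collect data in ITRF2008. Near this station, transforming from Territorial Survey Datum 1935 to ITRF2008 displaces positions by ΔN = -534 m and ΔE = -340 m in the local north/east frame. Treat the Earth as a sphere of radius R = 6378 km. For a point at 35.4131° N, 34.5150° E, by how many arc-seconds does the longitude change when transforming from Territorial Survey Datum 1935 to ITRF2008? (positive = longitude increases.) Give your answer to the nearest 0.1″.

At latitude 35.4131°, cos φ = 0.814995.
One radian of longitude at latitude φ spans R cos φ, so Δλ = ΔE / (R cos φ) = -340.0 / (6378000 × 0.814995) = -6.5409e-05 rad = -13.492″.

Δλ = -13.5″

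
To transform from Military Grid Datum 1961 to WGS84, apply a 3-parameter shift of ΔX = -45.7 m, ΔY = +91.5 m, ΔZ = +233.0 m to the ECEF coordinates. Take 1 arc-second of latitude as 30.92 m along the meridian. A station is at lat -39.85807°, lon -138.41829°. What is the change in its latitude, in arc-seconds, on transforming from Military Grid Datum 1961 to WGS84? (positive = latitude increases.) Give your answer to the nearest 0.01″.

Δφ = 5.23″

sin φ = -0.640888, cos φ = 0.767634, sin λ = -0.663687, cos λ = -0.748010.
North component: ΔN = −sin φ cos λ·ΔX − sin φ sin λ·ΔY + cos φ·ΔZ = −(-0.640888)(-0.748010)(-45.7) − (-0.640888)(-0.663687)(91.5) + (0.767634)(233.0) = 161.85 m.
1° of latitude spans 3600 × 30.92 = 111312 m, so Δφ = 161.85 / 111312 × 3600 = 5.234″.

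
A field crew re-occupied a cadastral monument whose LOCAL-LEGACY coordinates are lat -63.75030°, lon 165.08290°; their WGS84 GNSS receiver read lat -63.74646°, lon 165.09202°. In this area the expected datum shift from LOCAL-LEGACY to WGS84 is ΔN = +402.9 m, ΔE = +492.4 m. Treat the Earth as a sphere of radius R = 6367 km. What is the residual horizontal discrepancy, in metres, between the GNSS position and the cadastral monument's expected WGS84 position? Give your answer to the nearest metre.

50 m

Observed coordinate differences: Δφ = +0.00384°, Δλ = +0.00912°.
Converting to metres (1° lat = 111125 m, cos φ = 0.442284): observed ΔN = 426.7 m, observed ΔE = 448.2 m.
Subtracting the expected shift leaves a residual of 426.7 − (402.9) = 23.8 m north and 448.2 − (492.4) = -44.2 m east.
Residual distance = √(23.8² + (-44.2)²) = 50.2 m.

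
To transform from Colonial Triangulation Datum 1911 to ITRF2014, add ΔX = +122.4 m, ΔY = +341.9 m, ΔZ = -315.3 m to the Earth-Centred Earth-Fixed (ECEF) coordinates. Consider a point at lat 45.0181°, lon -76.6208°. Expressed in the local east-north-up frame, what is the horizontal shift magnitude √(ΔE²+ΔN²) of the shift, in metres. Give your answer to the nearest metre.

The local east axis at (φ, λ) is (−sin λ, cos λ, 0), so ΔE = −sin(-76.6208°)·122.4 + cos(-76.6208°)·341.9 = 198.19 m.
The local north axis is (−sin φ cos λ, −sin φ sin λ, cos φ), giving ΔN = -20.034 + 235.273 − 222.880 = -7.64 m.
Horizontal magnitude = √(ΔE² + ΔN²) = √(198.19² + (-7.64)²) = 198.34 m.

198 m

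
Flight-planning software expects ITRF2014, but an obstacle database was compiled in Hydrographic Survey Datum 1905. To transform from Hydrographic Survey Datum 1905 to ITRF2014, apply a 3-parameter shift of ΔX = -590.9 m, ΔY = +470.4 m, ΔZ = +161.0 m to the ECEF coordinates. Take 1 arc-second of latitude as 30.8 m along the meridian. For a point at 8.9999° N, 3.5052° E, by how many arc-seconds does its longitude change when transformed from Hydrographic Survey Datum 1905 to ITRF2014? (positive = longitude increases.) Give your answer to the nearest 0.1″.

Δλ = 16.6″

sin φ = 0.156433, cos φ = 0.987689, sin λ = 0.061139, cos λ = 0.998129.
East component: ΔE = −sin λ·ΔX + cos λ·ΔY = −(0.061139)(-590.9) + (0.998129)(470.4) = 505.65 m.
1° of latitude spans 3600 × 30.80 = 110880 m; at latitude φ, 1° of longitude spans that × cos φ = 109514.9 m, so Δλ = 505.65 / 109514.9 × 3600 = 16.622″.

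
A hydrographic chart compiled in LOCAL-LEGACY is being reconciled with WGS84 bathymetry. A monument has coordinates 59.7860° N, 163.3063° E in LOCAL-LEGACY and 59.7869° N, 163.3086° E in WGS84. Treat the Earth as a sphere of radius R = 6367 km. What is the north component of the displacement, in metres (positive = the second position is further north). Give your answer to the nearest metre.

Δφ = 59.7869° − 59.7860° = +0.0009°; Δλ = 163.3086° − 163.3063° = +0.0023°.
1° along a meridian = πR/180 = 111125 m.
ΔN = Δφ × 111125 = 100.0 m; ΔE = Δλ × 111125 × cos(59.7860°) = +0.0023 × 111125 × 0.503231 = 128.6 m.

ΔN = 100 m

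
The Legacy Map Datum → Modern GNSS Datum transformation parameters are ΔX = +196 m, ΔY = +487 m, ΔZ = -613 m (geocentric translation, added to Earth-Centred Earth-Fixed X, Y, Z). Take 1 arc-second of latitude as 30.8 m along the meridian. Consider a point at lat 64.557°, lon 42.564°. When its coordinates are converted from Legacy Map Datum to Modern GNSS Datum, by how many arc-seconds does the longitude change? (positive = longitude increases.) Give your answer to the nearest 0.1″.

sin φ = 0.903013, cos φ = 0.429613, sin λ = 0.676413, cos λ = 0.736522.
East component: ΔE = −sin λ·ΔX + cos λ·ΔY = −(0.676413)(196) + (0.736522)(487) = 226.11 m.
1° of latitude spans 3600 × 30.80 = 110880 m; at latitude φ, 1° of longitude spans that × cos φ = 47635.5 m, so Δλ = 226.11 / 47635.5 × 3600 = 17.088″.

Δλ = 17.1″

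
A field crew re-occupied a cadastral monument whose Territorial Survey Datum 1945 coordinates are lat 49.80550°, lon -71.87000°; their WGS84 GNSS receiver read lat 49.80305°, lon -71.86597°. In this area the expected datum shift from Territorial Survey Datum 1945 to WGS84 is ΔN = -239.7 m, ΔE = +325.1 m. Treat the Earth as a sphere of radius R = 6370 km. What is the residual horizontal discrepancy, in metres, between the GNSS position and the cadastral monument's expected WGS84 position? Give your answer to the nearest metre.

49 m

Observed coordinate differences: Δφ = -0.00245°, Δλ = +0.00403°.
Converting to metres (1° lat = 111177 m, cos φ = 0.645384): observed ΔN = -272.4 m, observed ΔE = 289.2 m.
Subtracting the expected shift leaves a residual of -272.4 − (-239.7) = -32.7 m north and 289.2 − (325.1) = -35.9 m east.
Residual distance = √((-32.7)² + (-35.9)²) = 48.6 m.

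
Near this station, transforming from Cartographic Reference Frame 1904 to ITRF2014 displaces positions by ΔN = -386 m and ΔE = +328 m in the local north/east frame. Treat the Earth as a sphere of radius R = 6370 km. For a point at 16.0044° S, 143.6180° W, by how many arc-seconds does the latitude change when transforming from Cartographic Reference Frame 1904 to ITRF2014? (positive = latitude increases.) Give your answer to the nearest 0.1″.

Δφ = -12.5″

On a sphere of radius R, 1 rad of latitude = R, so Δφ = ΔN / R = -386.0 / 6370000 = -6.0597e-05 rad = -12.499″.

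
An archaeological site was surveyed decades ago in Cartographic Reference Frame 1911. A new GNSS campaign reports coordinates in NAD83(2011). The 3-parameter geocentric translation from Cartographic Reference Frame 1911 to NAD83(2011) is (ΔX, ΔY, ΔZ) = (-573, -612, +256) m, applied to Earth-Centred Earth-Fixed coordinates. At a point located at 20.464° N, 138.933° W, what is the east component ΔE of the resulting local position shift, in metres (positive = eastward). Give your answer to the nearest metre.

At φ = 20.464°, λ = -138.933°: sin φ = 0.349619, cos φ = 0.936892, sin λ = -0.656941, cos λ = -0.753942.
ΔE = −sin λ·ΔX + cos λ·ΔY = −(-0.656941)·(-573) + (-0.753942)·(-612) = 84.99 m.

ΔE = 85 m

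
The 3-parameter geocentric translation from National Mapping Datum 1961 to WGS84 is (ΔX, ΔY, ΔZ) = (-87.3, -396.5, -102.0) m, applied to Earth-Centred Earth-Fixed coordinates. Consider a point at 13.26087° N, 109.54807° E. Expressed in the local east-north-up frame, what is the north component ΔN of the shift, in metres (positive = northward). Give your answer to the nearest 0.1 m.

ΔN = -20.3 m

The local north axis is (−sin φ cos λ, −sin φ sin λ, cos φ), giving ΔN = -6.700 + 85.709 − 99.280 = -20.27 m.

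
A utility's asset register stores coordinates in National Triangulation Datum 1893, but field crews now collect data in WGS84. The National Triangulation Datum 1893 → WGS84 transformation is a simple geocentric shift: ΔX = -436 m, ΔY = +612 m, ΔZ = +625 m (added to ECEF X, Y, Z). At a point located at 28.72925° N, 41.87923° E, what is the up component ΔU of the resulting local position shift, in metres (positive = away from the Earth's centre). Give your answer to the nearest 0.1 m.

At φ = 28.72925°, λ = 41.87923°: sin φ = 0.480671, cos φ = 0.876901, sin λ = 0.667563, cos λ = 0.744554.
ΔU = cos φ cos λ·ΔX + cos φ sin λ·ΔY + sin φ·ΔZ = (0.876901)(0.744554)(-436) + (0.876901)(0.667563)(612) + (0.480671)(625) = 374.01 m.

ΔU = 374.0 m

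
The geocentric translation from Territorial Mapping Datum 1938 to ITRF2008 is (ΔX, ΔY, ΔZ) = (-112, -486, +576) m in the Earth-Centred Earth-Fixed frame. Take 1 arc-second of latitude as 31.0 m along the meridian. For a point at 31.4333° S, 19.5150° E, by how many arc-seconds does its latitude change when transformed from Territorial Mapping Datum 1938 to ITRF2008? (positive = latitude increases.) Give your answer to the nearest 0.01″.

Δφ = 11.35″

sin φ = -0.521506, cos φ = 0.853248, sin λ = 0.334054, cos λ = 0.942554.
North component: ΔN = −sin φ cos λ·ΔX − sin φ sin λ·ΔY + cos φ·ΔZ = −(-0.521506)(0.942554)(-112) − (-0.521506)(0.334054)(-486) + (0.853248)(576) = 351.75 m.
1° of latitude spans 3600 × 31.00 = 111600 m, so Δφ = 351.75 / 111600 × 3600 = 11.347″.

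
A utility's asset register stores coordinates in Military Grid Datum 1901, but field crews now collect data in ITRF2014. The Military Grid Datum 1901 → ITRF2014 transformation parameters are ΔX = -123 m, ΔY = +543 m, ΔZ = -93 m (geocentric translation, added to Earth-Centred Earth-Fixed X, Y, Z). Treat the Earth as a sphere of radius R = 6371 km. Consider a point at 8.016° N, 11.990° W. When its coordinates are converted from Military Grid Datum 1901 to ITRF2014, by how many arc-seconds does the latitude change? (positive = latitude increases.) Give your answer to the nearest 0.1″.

sin φ = 0.139450, cos φ = 0.990229, sin λ = -0.207741, cos λ = 0.978184.
North component: ΔN = −sin φ cos λ·ΔX − sin φ sin λ·ΔY + cos φ·ΔZ = −(0.139450)(0.978184)(-123) − (0.139450)(-0.207741)(543) + (0.990229)(-93) = -59.58 m.
1° of latitude spans πR/180 = 111195 m, so Δφ = -59.58 / 111195 × 3600 = -1.929″.

Δφ = -1.9″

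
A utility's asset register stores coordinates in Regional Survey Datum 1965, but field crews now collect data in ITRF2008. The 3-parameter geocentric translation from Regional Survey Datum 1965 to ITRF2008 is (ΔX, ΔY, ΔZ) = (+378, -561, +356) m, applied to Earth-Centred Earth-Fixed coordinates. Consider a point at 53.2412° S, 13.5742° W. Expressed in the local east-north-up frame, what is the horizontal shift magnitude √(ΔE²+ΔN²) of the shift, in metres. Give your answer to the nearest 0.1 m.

At φ = -53.2412°, λ = -13.5742°: sin φ = -0.801162, cos φ = 0.598448, sin λ = -0.234704, cos λ = 0.972067.
ΔE = −sin λ·ΔX + cos λ·ΔY = −(-0.234704)·(378) + (0.972067)·(-561) = -456.61 m.
ΔN = −sin φ cos λ·ΔX − sin φ sin λ·ΔY + cos φ·ΔZ = −(-0.801162)(0.972067)(378) − (-0.801162)(-0.234704)(-561) + (0.598448)(356) = 612.92 m.
Horizontal magnitude = √(ΔE² + ΔN²) = √((-456.61)² + 612.92²) = 764.30 m.

764.3 m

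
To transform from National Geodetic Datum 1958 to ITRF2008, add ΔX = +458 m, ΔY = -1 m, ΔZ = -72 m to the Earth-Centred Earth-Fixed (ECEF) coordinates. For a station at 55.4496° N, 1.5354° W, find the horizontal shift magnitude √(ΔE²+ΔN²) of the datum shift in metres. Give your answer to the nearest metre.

At φ = 55.4496°, λ = -1.5354°: sin φ = 0.823628, cos φ = 0.567131, sin λ = -0.026795, cos λ = 0.999641.
ΔE = −sin λ·ΔX + cos λ·ΔY = −(-0.026795)·(458) + (0.999641)·(-1) = 11.27 m.
ΔN = −sin φ cos λ·ΔX − sin φ sin λ·ΔY + cos φ·ΔZ = −(0.823628)(0.999641)(458) − (0.823628)(-0.026795)(-1) + (0.567131)(-72) = -417.94 m.
Horizontal magnitude = √(ΔE² + ΔN²) = √(11.27² + (-417.94)²) = 418.09 m.

418 m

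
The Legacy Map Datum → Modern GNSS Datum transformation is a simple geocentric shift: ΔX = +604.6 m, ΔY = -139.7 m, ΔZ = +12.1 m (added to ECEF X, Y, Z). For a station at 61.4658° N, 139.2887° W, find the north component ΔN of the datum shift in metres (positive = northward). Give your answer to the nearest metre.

ΔN = 328 m

The local north axis is (−sin φ cos λ, −sin φ sin λ, cos φ), giving ΔN = 402.623 − 80.051 + 5.780 = 328.35 m.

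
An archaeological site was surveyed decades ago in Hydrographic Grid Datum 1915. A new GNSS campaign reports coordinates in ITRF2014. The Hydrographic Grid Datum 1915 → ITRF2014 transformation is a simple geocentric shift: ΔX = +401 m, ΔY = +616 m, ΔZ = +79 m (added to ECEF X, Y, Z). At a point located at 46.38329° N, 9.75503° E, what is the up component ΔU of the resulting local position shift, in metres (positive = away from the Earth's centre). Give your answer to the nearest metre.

ΔU = 402 m

At φ = 46.38329°, λ = 9.75503°: sin φ = 0.723971, cos φ = 0.689831, sin λ = 0.169436, cos λ = 0.985541.
ΔU = cos φ cos λ·ΔX + cos φ sin λ·ΔY + sin φ·ΔZ = (0.689831)(0.985541)(401) + (0.689831)(0.169436)(616) + (0.723971)(79) = 401.82 m.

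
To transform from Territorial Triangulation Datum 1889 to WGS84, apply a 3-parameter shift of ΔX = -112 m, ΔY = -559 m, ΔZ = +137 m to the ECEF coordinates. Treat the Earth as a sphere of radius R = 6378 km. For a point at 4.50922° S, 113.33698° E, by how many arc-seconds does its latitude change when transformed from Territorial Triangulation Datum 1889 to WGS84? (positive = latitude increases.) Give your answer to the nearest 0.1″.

Δφ = 3.2″

sin φ = -0.078620, cos φ = 0.996905, sin λ = 0.918191, cos λ = -0.396138.
North component: ΔN = −sin φ cos λ·ΔX − sin φ sin λ·ΔY + cos φ·ΔZ = −(-0.078620)(-0.396138)(-112) − (-0.078620)(0.918191)(-559) + (0.996905)(137) = 99.71 m.
1° of latitude spans πR/180 = 111317 m, so Δφ = 99.71 / 111317 × 3600 = 3.225″.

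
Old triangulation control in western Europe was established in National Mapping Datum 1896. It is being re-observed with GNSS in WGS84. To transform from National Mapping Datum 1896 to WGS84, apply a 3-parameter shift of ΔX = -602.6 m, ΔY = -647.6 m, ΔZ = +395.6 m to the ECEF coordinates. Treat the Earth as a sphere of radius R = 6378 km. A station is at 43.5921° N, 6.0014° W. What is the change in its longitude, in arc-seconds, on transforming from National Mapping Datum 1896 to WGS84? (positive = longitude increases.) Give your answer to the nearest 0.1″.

Δλ = -31.6″

sin φ = 0.689520, cos φ = 0.724267, sin λ = -0.104553, cos λ = 0.994519.
East component: ΔE = −sin λ·ΔX + cos λ·ΔY = −(-0.104553)(-602.6) + (0.994519)(-647.6) = -707.05 m.
1° of latitude spans πR/180 = 111317 m; at latitude φ, 1° of longitude spans that × cos φ = 80623.3 m, so Δλ = -707.05 / 80623.3 × 3600 = -31.571″.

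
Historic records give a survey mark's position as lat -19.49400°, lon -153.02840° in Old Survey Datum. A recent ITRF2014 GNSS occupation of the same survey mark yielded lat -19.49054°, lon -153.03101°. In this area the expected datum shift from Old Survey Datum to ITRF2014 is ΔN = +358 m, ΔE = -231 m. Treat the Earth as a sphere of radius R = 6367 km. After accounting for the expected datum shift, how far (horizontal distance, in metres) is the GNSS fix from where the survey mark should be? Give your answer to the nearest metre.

50 m

Observed coordinate differences: Δφ = +0.00346°, Δλ = -0.00261°.
Converting to metres (1° lat = 111125 m, cos φ = 0.942676): observed ΔN = 384.5 m, observed ΔE = -273.4 m.
Subtracting the expected shift leaves a residual of 384.5 − (358) = 26.5 m north and -273.4 − (-231) = -42.4 m east.
Residual distance = √(26.5² + (-42.4)²) = 50.0 m.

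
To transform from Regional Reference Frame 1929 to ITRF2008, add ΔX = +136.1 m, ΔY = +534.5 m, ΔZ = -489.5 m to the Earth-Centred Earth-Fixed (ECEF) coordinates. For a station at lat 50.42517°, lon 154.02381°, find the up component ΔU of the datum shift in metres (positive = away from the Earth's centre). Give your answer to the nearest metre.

ΔU = -306 m

The local up (radial) axis is (cos φ cos λ, cos φ sin λ, sin φ), giving ΔU = -77.948 + 149.148 − 377.303 = -306.10 m.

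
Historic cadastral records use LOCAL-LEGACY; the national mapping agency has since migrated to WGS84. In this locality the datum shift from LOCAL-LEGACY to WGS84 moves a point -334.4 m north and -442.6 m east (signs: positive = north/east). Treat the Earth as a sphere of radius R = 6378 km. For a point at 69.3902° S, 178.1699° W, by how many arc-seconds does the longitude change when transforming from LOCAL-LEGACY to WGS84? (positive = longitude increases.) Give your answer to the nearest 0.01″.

At latitude -69.3902°, cos φ = 0.352002.
One radian of longitude at latitude φ spans R cos φ, so Δλ = ΔE / (R cos φ) = -442.6 / (6378000 × 0.352002) = -1.9714e-04 rad = -40.664″.

Δλ = -40.66″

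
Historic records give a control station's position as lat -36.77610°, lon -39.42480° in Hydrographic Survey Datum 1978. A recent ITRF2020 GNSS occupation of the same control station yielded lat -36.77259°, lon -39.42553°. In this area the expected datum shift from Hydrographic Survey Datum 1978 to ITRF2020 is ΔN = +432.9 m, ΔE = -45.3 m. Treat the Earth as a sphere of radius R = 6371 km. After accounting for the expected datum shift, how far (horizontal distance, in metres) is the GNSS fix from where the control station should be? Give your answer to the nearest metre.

47 m

Observed coordinate differences: Δφ = +0.00351°, Δλ = -0.00073°.
Converting to metres (1° lat = 111195 m, cos φ = 0.800981): observed ΔN = 390.3 m, observed ΔE = -65.0 m.
Subtracting the expected shift leaves a residual of 390.3 − (432.9) = -42.6 m north and -65.0 − (-45.3) = -19.7 m east.
Residual distance = √((-42.6)² + (-19.7)²) = 46.9 m.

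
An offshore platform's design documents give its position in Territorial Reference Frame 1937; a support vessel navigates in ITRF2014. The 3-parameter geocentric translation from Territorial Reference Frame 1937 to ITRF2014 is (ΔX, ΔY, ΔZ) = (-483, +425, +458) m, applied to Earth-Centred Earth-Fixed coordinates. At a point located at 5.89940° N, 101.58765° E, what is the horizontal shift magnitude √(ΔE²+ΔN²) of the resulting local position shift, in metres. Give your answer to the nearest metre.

The local east axis at (φ, λ) is (−sin λ, cos λ, 0), so ΔE = −sin(101.58765°)·(-483) + cos(101.58765°)·425 = 387.79 m.
The local north axis is (−sin φ cos λ, −sin φ sin λ, cos φ), giving ΔN = -9.972 − 42.792 + 455.574 = 402.81 m.
Horizontal magnitude = √(ΔE² + ΔN²) = √(387.79² + 402.81²) = 559.14 m.

559 m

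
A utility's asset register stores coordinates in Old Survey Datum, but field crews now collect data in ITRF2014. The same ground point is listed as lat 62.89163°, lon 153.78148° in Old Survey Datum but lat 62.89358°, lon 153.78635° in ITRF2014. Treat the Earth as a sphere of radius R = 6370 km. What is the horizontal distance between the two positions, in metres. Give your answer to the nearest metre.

328 m

Δφ = 62.89358° − 62.89163° = +0.00195°; Δλ = 153.78635° − 153.78148° = +0.00487°.
1° along a meridian = πR/180 = 111177 m.
ΔN = Δφ × 111177 = 216.8 m; ΔE = Δλ × 111177 × cos(62.89163°) = +0.00487 × 111177 × 0.455675 = 246.7 m.
Distance = √(ΔE² + ΔN²) = √(246.7² + 216.8²) = 328.4 m.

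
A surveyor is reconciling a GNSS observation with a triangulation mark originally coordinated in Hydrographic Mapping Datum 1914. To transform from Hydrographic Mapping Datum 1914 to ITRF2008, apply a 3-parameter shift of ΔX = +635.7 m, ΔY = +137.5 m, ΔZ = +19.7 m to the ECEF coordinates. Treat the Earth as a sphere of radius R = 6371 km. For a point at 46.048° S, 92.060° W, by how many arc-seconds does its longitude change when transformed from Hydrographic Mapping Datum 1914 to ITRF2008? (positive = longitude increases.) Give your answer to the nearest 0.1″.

Δλ = 29.4″

sin φ = -0.719922, cos φ = 0.694055, sin λ = -0.999354, cos λ = -0.035946.
East component: ΔE = −sin λ·ΔX + cos λ·ΔY = −(-0.999354)(635.7) + (-0.035946)(137.5) = 630.35 m.
1° of latitude spans πR/180 = 111195 m; at latitude φ, 1° of longitude spans that × cos φ = 77175.4 m, so Δλ = 630.35 / 77175.4 × 3600 = 29.404″.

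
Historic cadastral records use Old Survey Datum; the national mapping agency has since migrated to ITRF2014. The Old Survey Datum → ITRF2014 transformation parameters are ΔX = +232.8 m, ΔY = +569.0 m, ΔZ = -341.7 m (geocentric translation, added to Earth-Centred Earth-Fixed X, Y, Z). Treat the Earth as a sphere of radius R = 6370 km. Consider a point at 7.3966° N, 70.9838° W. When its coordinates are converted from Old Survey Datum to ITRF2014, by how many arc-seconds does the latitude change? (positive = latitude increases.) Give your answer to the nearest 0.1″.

sin φ = 0.128737, cos φ = 0.991679, sin λ = -0.945426, cos λ = 0.325835.
North component: ΔN = −sin φ cos λ·ΔX − sin φ sin λ·ΔY + cos φ·ΔZ = −(0.128737)(0.325835)(232.8) − (0.128737)(-0.945426)(569.0) + (0.991679)(-341.7) = -279.37 m.
1° of latitude spans πR/180 = 111177 m, so Δφ = -279.37 / 111177 × 3600 = -9.046″.

Δφ = -9.0″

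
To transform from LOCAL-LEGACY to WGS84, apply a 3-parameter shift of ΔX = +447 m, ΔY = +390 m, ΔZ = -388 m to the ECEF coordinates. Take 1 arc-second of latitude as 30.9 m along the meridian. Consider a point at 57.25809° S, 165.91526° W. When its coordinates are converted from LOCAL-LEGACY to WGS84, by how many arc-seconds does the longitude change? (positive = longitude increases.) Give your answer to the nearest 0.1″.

Δλ = -16.1″

sin φ = -0.841115, cos φ = 0.540856, sin λ = -0.243357, cos λ = -0.969937.
East component: ΔE = −sin λ·ΔX + cos λ·ΔY = −(-0.243357)(447) + (-0.969937)(390) = -269.49 m.
1° of latitude spans 3600 × 30.90 = 111240 m; at latitude φ, 1° of longitude spans that × cos φ = 60164.8 m, so Δλ = -269.49 / 60164.8 × 3600 = -16.125″.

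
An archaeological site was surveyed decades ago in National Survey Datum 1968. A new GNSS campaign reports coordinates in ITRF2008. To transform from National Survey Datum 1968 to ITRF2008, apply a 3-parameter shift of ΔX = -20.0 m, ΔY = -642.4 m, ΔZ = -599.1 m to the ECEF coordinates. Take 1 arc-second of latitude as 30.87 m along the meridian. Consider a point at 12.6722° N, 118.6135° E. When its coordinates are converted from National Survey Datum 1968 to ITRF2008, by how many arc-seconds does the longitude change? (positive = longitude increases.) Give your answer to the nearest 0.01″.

Δλ = 10.80″

sin φ = 0.219373, cos φ = 0.975641, sin λ = 0.877870, cos λ = -0.478899.
East component: ΔE = −sin λ·ΔX + cos λ·ΔY = −(0.877870)(-20.0) + (-0.478899)(-642.4) = 325.20 m.
1° of latitude spans 3600 × 30.87 = 111132 m; at latitude φ, 1° of longitude spans that × cos φ = 108424.9 m, so Δλ = 325.20 / 108424.9 × 3600 = 10.798″.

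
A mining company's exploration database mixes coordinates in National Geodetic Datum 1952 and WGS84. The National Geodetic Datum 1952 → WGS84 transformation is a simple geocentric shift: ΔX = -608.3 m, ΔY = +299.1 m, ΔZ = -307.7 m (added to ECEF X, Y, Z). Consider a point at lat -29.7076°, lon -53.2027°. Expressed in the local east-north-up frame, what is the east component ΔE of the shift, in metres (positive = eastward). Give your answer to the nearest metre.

The local east axis at (φ, λ) is (−sin λ, cos λ, 0), so ΔE = −sin(-53.2027°)·(-608.3) + cos(-53.2027°)·299.1 = -307.95 m.

ΔE = -308 m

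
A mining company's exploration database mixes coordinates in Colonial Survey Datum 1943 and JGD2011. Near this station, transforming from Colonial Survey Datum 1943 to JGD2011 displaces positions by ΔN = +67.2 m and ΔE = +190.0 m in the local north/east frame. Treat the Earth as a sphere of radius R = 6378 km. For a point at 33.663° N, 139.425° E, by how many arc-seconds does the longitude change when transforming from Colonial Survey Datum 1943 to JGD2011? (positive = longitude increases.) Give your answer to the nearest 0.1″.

At latitude 33.663°, cos φ = 0.832312.
One radian of longitude at latitude φ spans R cos φ, so Δλ = ΔE / (R cos φ) = 190.0 / (6378000 × 0.832312) = 3.5792e-05 rad = 7.383″.

Δλ = 7.4″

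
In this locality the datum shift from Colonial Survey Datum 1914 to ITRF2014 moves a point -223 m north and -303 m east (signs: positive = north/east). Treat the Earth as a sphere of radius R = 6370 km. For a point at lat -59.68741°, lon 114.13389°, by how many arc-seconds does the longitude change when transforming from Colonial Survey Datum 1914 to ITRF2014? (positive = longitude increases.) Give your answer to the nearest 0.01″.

At latitude -59.68741°, cos φ = 0.504717.
One radian of longitude at latitude φ spans R cos φ, so Δλ = ΔE / (R cos φ) = -303.0 / (6370000 × 0.504717) = -9.4244e-05 rad = -19.439″.

Δλ = -19.44″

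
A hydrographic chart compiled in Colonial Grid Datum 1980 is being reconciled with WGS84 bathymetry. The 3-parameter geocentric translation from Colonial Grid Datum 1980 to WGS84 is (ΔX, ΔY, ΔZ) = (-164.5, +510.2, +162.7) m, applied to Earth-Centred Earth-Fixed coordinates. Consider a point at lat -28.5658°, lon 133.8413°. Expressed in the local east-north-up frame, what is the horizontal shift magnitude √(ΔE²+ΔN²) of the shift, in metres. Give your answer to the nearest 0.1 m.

At φ = -28.5658°, λ = 133.8413°: sin φ = -0.478168, cos φ = 0.878269, sin λ = 0.721261, cos λ = -0.692663.
ΔE = −sin λ·ΔX + cos λ·ΔY = −(0.721261)·(-164.5) + (-0.692663)·(510.2) = -234.75 m.
ΔN = −sin φ cos λ·ΔX − sin φ sin λ·ΔY + cos φ·ΔZ = −(-0.478168)(-0.692663)(-164.5) − (-0.478168)(0.721261)(510.2) + (0.878269)(162.7) = 373.34 m.
Horizontal magnitude = √(ΔE² + ΔN²) = √((-234.75)² + 373.34²) = 441.01 m.

441.0 m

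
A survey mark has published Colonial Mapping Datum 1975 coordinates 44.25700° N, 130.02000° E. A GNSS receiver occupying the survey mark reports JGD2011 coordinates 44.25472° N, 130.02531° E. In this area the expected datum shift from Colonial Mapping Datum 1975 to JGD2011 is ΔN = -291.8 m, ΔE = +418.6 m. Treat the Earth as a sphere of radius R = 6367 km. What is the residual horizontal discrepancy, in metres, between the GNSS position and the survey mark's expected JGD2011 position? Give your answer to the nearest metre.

39 m

Observed coordinate differences: Δφ = -0.00228°, Δλ = +0.00531°.
Converting to metres (1° lat = 111125 m, cos φ = 0.716217): observed ΔN = -253.4 m, observed ΔE = 422.6 m.
Subtracting the expected shift leaves a residual of -253.4 − (-291.8) = 38.4 m north and 422.6 − (418.6) = 4.0 m east.
Residual distance = √(38.4² + 4.0²) = 38.6 m.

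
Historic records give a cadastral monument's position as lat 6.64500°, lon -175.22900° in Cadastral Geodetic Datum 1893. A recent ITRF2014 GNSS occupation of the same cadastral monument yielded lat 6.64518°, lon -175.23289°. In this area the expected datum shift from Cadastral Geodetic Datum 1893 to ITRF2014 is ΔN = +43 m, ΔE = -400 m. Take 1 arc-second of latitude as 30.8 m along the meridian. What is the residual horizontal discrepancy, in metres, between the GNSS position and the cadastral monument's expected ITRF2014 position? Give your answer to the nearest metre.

37 m

Observed coordinate differences: Δφ = +0.00018°, Δλ = -0.00389°.
Converting to metres (1° lat = 110880 m, cos φ = 0.993282): observed ΔN = 20.0 m, observed ΔE = -428.4 m.
Subtracting the expected shift leaves a residual of 20.0 − (43) = -23.0 m north and -428.4 − (-400) = -28.4 m east.
Residual distance = √((-23.0)² + (-28.4)²) = 36.6 m.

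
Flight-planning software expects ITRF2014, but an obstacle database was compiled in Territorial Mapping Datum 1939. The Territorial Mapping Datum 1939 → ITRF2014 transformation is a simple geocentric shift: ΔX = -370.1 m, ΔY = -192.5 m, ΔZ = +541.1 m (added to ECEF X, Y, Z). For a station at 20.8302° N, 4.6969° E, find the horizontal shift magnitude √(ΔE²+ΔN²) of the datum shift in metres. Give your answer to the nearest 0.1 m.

662.5 m

The local east axis at (φ, λ) is (−sin λ, cos λ, 0), so ΔE = −sin(4.6969°)·(-370.1) + cos(4.6969°)·(-192.5) = -161.55 m.
The local north axis is (−sin φ cos λ, −sin φ sin λ, cos φ), giving ΔN = 131.165 + 5.605 + 505.733 = 642.50 m.
Horizontal magnitude = √(ΔE² + ΔN²) = √((-161.55)² + 642.50²) = 662.50 m.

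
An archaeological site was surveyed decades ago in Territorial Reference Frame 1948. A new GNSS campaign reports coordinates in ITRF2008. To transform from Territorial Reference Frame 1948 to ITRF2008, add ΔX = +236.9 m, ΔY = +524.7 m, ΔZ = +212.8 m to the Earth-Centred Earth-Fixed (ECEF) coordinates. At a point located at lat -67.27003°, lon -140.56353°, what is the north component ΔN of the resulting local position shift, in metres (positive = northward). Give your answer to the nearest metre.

The local north axis is (−sin φ cos λ, −sin φ sin λ, cos φ), giving ΔN = -168.755 − 307.416 + 82.223 = -393.95 m.

ΔN = -394 m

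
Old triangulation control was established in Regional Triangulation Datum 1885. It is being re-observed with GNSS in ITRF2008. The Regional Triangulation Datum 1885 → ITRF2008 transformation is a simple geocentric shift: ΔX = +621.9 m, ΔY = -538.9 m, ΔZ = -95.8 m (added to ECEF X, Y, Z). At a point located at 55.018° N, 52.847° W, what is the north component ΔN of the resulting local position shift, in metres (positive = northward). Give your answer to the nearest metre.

The local north axis is (−sin φ cos λ, −sin φ sin λ, cos φ), giving ΔN = -307.736 − 351.917 − 54.924 = -714.58 m.

ΔN = -715 m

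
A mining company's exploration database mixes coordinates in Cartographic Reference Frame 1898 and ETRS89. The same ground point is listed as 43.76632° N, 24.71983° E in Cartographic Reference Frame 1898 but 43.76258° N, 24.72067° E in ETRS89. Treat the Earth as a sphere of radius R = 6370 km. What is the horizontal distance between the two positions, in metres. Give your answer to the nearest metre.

Δφ = 43.76258° − 43.76632° = -0.00374°; Δλ = 24.72067° − 24.71983° = +0.00084°.
1° along a meridian = πR/180 = 111177 m.
ΔN = Δφ × 111177 = -415.8 m; ΔE = Δλ × 111177 × cos(43.76632°) = +0.00084 × 111177 × 0.722167 = 67.4 m.
Distance = √(ΔE² + ΔN²) = √(67.4² + (-415.8)²) = 421.2 m.

421 m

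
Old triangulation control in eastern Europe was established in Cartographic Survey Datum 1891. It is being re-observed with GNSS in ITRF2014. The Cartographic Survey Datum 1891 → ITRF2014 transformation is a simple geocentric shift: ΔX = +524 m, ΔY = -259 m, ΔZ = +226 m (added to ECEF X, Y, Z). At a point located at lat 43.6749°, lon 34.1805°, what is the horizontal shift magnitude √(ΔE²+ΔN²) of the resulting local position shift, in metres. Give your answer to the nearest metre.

510 m

The local east axis at (φ, λ) is (−sin λ, cos λ, 0), so ΔE = −sin(34.1805°)·524 + cos(34.1805°)·(-259) = -508.65 m.
The local north axis is (−sin φ cos λ, −sin φ sin λ, cos φ), giving ΔN = -299.354 + 100.482 + 163.459 = -35.41 m.
Horizontal magnitude = √(ΔE² + ΔN²) = √((-508.65)² + (-35.41)²) = 509.88 m.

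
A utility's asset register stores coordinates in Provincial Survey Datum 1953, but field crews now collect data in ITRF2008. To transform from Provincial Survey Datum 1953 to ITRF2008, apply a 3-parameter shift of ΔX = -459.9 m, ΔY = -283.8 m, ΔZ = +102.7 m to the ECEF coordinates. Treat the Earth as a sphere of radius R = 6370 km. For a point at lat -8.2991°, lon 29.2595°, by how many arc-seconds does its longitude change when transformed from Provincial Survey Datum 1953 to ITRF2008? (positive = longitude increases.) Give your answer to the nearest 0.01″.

sin φ = -0.144341, cos φ = 0.989528, sin λ = 0.488766, cos λ = 0.872415.
East component: ΔE = −sin λ·ΔX + cos λ·ΔY = −(0.488766)(-459.9) + (0.872415)(-283.8) = -22.81 m.
1° of latitude spans πR/180 = 111177 m; at latitude φ, 1° of longitude spans that × cos φ = 110013.2 m, so Δλ = -22.81 / 110013.2 × 3600 = -0.746″.

Δλ = -0.75″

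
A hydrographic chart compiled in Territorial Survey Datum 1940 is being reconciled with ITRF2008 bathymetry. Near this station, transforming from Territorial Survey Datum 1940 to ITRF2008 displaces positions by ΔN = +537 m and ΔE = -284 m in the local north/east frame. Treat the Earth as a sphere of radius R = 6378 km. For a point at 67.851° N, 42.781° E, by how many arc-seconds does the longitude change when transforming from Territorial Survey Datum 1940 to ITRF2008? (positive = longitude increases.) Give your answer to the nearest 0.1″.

At latitude 67.851°, cos φ = 0.377017.
One radian of longitude at latitude φ spans R cos φ, so Δλ = ΔE / (R cos φ) = -284.0 / (6378000 × 0.377017) = -1.1811e-04 rad = -24.361″.

Δλ = -24.4″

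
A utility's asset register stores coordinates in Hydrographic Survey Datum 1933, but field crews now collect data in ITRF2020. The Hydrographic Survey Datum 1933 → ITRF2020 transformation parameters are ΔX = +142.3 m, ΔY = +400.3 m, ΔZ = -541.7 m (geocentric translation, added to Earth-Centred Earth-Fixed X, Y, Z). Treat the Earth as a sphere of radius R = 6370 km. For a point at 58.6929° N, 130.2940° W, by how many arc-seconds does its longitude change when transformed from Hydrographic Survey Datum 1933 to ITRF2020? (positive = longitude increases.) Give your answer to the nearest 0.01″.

Δλ = -9.37″

sin φ = 0.854394, cos φ = 0.519625, sin λ = -0.762736, cos λ = -0.646710.
East component: ΔE = −sin λ·ΔX + cos λ·ΔY = −(-0.762736)(142.3) + (-0.646710)(400.3) = -150.34 m.
1° of latitude spans πR/180 = 111177 m; at latitude φ, 1° of longitude spans that × cos φ = 57770.6 m, so Δλ = -150.34 / 57770.6 × 3600 = -9.369″.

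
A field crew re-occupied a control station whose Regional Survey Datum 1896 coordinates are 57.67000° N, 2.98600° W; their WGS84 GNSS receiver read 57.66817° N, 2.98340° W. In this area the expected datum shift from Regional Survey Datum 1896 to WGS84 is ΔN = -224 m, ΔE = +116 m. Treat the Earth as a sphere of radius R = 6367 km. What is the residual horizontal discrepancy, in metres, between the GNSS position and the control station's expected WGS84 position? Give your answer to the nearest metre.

Observed coordinate differences: Δφ = -0.00183°, Δλ = +0.00260°.
Converting to metres (1° lat = 111125 m, cos φ = 0.534795): observed ΔN = -203.4 m, observed ΔE = 154.5 m.
Subtracting the expected shift leaves a residual of -203.4 − (-224) = 20.6 m north and 154.5 − (116) = 38.5 m east.
Residual distance = √(20.6² + 38.5²) = 43.7 m.

44 m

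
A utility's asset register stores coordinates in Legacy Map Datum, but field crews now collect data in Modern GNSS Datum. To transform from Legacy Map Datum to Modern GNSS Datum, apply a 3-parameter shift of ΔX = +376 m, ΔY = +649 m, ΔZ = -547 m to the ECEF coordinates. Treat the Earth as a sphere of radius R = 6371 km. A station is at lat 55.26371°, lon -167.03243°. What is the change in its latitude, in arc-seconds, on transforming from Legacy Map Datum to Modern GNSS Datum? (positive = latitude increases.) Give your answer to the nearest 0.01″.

Δφ = 3.53″

sin φ = 0.821783, cos φ = 0.569800, sin λ = -0.224400, cos λ = -0.974497.
North component: ΔN = −sin φ cos λ·ΔX − sin φ sin λ·ΔY + cos φ·ΔZ = −(0.821783)(-0.974497)(376) − (0.821783)(-0.224400)(649) + (0.569800)(-547) = 109.11 m.
1° of latitude spans πR/180 = 111195 m, so Δφ = 109.11 / 111195 × 3600 = 3.533″.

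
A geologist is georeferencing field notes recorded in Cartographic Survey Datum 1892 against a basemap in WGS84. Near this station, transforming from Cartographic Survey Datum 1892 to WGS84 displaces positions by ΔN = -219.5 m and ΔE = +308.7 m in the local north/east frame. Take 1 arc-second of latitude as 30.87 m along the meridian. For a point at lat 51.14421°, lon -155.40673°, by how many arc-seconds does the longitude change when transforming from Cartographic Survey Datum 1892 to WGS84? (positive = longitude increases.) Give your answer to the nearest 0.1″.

At latitude 51.14421°, cos φ = 0.627362.
1″ of longitude at this latitude = 30.87 × cos φ = 19.3667 m, so Δλ = 308.7 / 19.3667 = 15.940″.

Δλ = 15.9″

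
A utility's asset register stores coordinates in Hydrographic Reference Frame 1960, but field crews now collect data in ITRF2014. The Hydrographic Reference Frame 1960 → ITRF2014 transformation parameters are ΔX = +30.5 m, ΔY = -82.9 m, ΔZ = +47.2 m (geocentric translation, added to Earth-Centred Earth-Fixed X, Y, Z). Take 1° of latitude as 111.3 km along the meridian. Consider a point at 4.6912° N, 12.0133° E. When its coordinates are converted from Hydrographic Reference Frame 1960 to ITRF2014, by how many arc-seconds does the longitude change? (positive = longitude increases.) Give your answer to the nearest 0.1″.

sin φ = 0.081785, cos φ = 0.996650, sin λ = 0.208139, cos λ = 0.978099.
East component: ΔE = −sin λ·ΔX + cos λ·ΔY = −(0.208139)(30.5) + (0.978099)(-82.9) = -87.43 m.
1° of latitude spans 111300 m; at latitude φ, 1° of longitude spans that × cos φ = 110927.1 m, so Δλ = -87.43 / 110927.1 × 3600 = -2.838″.

Δλ = -2.8″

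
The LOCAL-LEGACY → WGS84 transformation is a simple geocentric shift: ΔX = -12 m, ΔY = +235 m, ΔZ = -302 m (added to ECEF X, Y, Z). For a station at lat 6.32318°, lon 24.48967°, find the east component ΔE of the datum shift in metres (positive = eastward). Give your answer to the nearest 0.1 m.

ΔE = 218.8 m

The local east axis at (φ, λ) is (−sin λ, cos λ, 0), so ΔE = −sin(24.48967°)·(-12) + cos(24.48967°)·235 = 218.83 m.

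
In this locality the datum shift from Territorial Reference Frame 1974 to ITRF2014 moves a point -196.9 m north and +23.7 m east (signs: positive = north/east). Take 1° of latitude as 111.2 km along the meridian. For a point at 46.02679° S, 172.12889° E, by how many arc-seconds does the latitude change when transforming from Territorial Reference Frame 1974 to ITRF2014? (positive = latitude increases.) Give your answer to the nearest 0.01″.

Δφ = -6.37″

1° of latitude = 111.2 km, so Δφ = -196.9 / 111200 = -0.0017707° = -6.374″.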